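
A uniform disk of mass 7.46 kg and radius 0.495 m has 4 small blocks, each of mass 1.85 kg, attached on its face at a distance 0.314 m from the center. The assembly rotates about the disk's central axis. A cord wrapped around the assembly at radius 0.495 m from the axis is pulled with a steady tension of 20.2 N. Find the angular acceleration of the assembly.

I_disk = ½MR² = ½(7.46)(0.495)² = 0.9139 kg·m².
I_blocks = 4·m·r² = 4(1.85)(0.314)² = 0.7296 kg·m².
Total I = 1.644 kg·m².
τ = F r = (20.2)(0.495) = 9.999 N·m.
α = τ/I = 9.999/1.644 = 6.084 rad/s².

α ≈ 6.08 rad/s²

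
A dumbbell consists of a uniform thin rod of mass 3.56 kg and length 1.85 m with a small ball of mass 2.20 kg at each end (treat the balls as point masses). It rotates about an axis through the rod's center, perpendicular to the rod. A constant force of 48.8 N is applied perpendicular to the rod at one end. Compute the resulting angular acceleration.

I_rod = (1/12)ML² = (1/12)(3.56)(1.85)² = 1.015 kg·m².
I_balls = 2·m·(L/2)² = 2(2.20)(0.9250)² = 3.765 kg·m².
Total I = 4.780 kg·m².
τ = F·(L/2) = (48.8)(0.925) = 45.14 N·m.
α = τ/I = 45.14/4.780 = 9.443 rad/s².

α ≈ 9.44 rad/s²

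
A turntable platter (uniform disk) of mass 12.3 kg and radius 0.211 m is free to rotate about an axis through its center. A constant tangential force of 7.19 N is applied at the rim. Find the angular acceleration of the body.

α ≈ 5.54 rad/s²

I = ½MR² = (1/2)(12.3)(0.211)² = 0.2738 kg·m².
τ = F R = (7.19)(0.211) = 1.517 N·m.
From τ = Iα: α = 1.517/0.2738 = 5.541 rad/s².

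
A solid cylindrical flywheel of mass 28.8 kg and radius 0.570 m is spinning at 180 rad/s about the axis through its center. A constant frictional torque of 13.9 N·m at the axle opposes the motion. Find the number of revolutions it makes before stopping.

I = ½MR² = (1/2)(28.8)(0.570)² = 4.679 kg·m².
The net torque has magnitude 13.9 N·m, opposing ω.
|α| = τ/I = 13.90/4.679 = 2.971 rad/s² (deceleration).
ω² = ω₀² − 2|α|θ with ω = 0 ⇒ θ = ω₀²/(2|α|) = 5453 rad = 867.8 rev.

≈ 868 revolutions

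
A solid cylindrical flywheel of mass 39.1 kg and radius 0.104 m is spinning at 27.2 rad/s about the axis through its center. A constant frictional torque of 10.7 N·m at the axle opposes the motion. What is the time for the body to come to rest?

t ≈ 0.538 s

I = ½MR² = (1/2)(39.1)(0.104)² = 0.2115 kg·m².
The net torque has magnitude 10.7 N·m, opposing ω.
|α| = τ/I = 10.70/0.2115 = 50.60 rad/s² (deceleration).
0 = ω₀ − |α|t ⇒ t = ω₀/|α| = 27.2/50.60 = 0.5375 s.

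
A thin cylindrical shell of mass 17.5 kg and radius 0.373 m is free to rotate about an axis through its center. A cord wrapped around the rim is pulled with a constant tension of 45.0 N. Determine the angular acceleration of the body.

I = MR² = (17.5)(0.373)² = 2.435 kg·m².
τ = F R = (45.0)(0.373) = 16.79 N·m.
Newton's second law for rotation, τ = Iα, gives α = τ/I = 16.79/2.435 = 6.894 rad/s².

α ≈ 6.89 rad/s²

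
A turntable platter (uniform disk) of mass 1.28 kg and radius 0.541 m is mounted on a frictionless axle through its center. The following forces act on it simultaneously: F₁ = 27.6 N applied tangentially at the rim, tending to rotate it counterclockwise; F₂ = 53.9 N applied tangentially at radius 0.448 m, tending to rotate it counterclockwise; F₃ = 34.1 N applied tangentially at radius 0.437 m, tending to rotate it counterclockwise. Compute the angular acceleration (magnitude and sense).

I = ½MR² = (1/2)(1.28)(0.541)² = 0.1873 kg·m².
Taking counterclockwise as positive: τ₁ = +(27.6)(0.541) = +14.93 N·m; τ₂ = +(53.9)(0.448) = +24.15 N·m; τ₃ = +(34.1)(0.437) = +14.90 N·m.
Net torque τ = 53.98 N·m.
α = τ/I = 53.98/0.1873 = 288.2 rad/s².

α ≈ 288 rad/s², counterclockwise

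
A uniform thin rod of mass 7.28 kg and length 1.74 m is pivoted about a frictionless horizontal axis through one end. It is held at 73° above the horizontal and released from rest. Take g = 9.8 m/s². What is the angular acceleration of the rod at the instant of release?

About the pivot, I = (1/3)ML² = (1/3)(7.28)(1.74)² = 7.347 kg·m².
The weight acts at the center, a distance L/2 = 0.8700 m from the pivot; τ = Mg(L/2) cos 73° = 18.15 N·m.
α = τ/I = 18.15/7.347 = 2.470 rad/s².
(Equivalently α = (3g/(2L)) cos 73° = 2.470 rad/s².)

α ≈ 2.47 rad/s²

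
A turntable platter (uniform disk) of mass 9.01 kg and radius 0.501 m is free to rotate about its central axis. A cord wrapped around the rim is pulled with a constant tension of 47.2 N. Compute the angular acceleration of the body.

α ≈ 20.9 rad/s²

I = ½MR² = (1/2)(9.01)(0.501)² = 1.131 kg·m².
τ = F R = (47.2)(0.501) = 23.65 N·m.
From τ = Iα: α = 23.65/1.131 = 20.91 rad/s².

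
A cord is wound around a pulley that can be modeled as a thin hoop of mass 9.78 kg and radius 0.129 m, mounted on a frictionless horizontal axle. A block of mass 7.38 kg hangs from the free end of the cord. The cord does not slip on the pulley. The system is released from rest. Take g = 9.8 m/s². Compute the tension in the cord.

T ≈ 41.2 N

I = MR² = (9.78)(0.129)² = 0.1627 kg·m².
Block: mg − T = ma. Pulley: TR = Iα. No-slip: a = αR, so T = (I/R²)a = 9.780·a.
Then mg = (m + 9.780)a, so a = (7.38)(9.8)/(7.38 + 9.780) = 4.215 m/s².
T = 9.780·a = 41.22 N.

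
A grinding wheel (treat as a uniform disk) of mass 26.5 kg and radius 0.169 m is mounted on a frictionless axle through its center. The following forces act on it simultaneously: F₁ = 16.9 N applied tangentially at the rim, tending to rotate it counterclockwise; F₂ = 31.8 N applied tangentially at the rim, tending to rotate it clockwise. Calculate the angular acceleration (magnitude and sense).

α ≈ 6.65 rad/s², clockwise

I = ½MR² = (1/2)(26.5)(0.169)² = 0.3784 kg·m².
Taking counterclockwise as positive: τ₁ = +(16.9)(0.169) = +2.856 N·m; τ₂ = −(31.8)(0.169) = −5.374 N·m.
Net torque τ = -2.518 N·m.
α = τ/I = -2.518/0.3784 = -6.654 rad/s².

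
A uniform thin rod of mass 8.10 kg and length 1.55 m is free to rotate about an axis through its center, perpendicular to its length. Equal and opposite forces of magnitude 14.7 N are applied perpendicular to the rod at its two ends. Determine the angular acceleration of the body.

α ≈ 14.1 rad/s²

I = (1/12)ML² = (1/12)(8.10)(1.55)² = 1.622 kg·m².
The couple gives τ = F·(L/2) + F·(L/2) = F L = (14.7)(1.55) = 22.79 N·m.
Newton's second law for rotation, τ = Iα, gives α = τ/I = 22.79/1.622 = 14.05 rad/s².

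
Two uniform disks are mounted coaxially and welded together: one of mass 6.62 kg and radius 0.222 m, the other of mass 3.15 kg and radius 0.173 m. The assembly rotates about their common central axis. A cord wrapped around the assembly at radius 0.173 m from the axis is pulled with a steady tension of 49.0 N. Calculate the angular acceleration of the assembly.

α ≈ 40.3 rad/s²

I = ½M₁R₁² + ½M₂R₂² = ½(6.62)(0.222)² + ½(3.15)(0.173)² = 0.2103 kg·m².
τ = F r = (49.0)(0.173) = 8.477 N·m.
α = τ/I = 8.477/0.2103 = 40.32 rad/s².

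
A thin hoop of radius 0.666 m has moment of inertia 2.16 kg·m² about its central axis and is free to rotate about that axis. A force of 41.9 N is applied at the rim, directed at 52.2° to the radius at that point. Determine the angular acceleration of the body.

Only the tangential component produces torque: τ = F R sinθ = (41.9)(0.666) sin 52.2° = 22.05 N·m.
From τ = Iα: α = 22.05/2.160 = 10.21 rad/s².

α ≈ 10.2 rad/s²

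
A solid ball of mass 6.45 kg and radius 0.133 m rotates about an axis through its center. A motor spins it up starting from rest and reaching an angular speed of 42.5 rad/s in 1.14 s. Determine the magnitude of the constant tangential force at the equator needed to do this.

F ≈ 12.8 N

I = (2/5)MR² = (2/5)(6.45)(0.133)² = 0.04564 kg·m².
α = Δω/Δt = (42.5 − 0)/1.14 = 37.28 rad/s².
The required torque is τ = Iα = (0.04564)(37.28) = 1.701 N·m.
A tangential force at the equator gives τ = FR, so F = τ/R = 1.701/0.133 = 12.79 N.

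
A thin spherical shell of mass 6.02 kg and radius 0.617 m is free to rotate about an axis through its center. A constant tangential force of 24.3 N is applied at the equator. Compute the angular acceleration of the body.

I = (2/3)MR² = (2/3)(6.02)(0.617)² = 1.528 kg·m².
τ = F R = (24.3)(0.617) = 14.99 N·m.
Newton's second law for rotation, τ = Iα, gives α = τ/I = 14.99/1.528 = 9.813 rad/s².

α ≈ 9.81 rad/s²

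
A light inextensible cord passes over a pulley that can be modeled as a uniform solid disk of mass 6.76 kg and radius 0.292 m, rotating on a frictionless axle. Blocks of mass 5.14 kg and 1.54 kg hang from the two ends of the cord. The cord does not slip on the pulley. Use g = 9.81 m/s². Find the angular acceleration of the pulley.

α ≈ 12.0 rad/s²

I = ½MR² = (1/2)(6.76)(0.292)² = 0.2882 kg·m².
Heavier block: m₁g − T₁ = m₁a. Lighter block: T₂ − m₂g = m₂a.
Pulley: (T₁ − T₂)R = Iα = I(a/R), so T₁ − T₂ = (I/R²)a = (1/2)M_p a = 3.380·a.
Adding the three: (m₁ − m₂)g = (m₁ + m₂ + 3.380)a, so a = (5.14 − 1.54)(9.81)/(5.14 + 1.54 + 3.380) = 3.511 m/s².
α = a/R = 3.511/0.292 = 12.02 rad/s².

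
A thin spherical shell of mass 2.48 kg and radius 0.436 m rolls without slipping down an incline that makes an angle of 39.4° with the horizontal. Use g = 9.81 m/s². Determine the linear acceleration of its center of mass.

a ≈ 3.74 m/s²

Translation along the incline: Mg sinθ − f = Ma.
Rotation about the center: fR = Iα with I = (2/3)MR². No-slip gives a = αR, so f = (I/R²)a = (2/3)M a.
Substituting: Mg sinθ = (1 + 0.6667)Ma, so a = g sinθ/(1 + 0.6667) = (9.81) sin 39.4° / 1.667 = 3.736 m/s².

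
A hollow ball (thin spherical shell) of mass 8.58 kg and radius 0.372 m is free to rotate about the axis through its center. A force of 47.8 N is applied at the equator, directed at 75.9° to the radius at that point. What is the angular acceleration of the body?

α ≈ 21.8 rad/s²

I = (2/3)MR² = (2/3)(8.58)(0.372)² = 0.7916 kg·m².
Only the tangential component produces torque: τ = F R sinθ = (47.8)(0.372) sin 75.9° = 17.25 N·m.
Newton's second law for rotation, τ = Iα, gives α = τ/I = 17.25/0.7916 = 21.79 rad/s².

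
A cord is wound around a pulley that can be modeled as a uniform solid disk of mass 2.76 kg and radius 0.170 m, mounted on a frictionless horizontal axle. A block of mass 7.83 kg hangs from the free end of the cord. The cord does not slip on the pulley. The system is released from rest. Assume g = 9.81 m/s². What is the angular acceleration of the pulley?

α ≈ 49.1 rad/s²

I = ½MR² = (1/2)(2.76)(0.170)² = 0.03988 kg·m².
Block: mg − T = ma. Pulley: TR = Iα. No-slip: a = αR, so T = (I/R²)a = 1.380·a.
Then mg = (m + 1.380)a, so a = (7.83)(9.81)/(7.83 + 1.380) = 8.340 m/s².
α = a/R = 8.340/0.170 = 49.06 rad/s².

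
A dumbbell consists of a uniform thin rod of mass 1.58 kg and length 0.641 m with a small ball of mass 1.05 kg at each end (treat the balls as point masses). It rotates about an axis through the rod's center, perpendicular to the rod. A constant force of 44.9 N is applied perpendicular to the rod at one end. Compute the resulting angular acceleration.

I_rod = (1/12)ML² = (1/12)(1.58)(0.641)² = 0.05410 kg·m².
I_balls = 2·m·(L/2)² = 2(1.05)(0.3205)² = 0.2157 kg·m².
Total I = 0.2698 kg·m².
τ = F·(L/2) = (44.9)(0.321) = 14.39 N·m.
α = τ/I = 14.39/0.2698 = 53.34 rad/s².

α ≈ 53.3 rad/s²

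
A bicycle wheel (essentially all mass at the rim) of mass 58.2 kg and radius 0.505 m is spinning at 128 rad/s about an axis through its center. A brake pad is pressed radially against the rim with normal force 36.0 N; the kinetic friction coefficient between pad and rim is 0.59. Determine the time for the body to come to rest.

t ≈ 177 s

I = MR² = (58.2)(0.505)² = 14.84 kg·m².
Friction force f = μN = (0.59)(36.0) = 21.24 N at the rim; torque magnitude τ = fR = 10.73 N·m, opposing ω.
|α| = τ/I = 10.73/14.84 = 0.7227 rad/s² (deceleration).
0 = ω₀ − |α|t ⇒ t = ω₀/|α| = 128/0.7227 = 177.1 s.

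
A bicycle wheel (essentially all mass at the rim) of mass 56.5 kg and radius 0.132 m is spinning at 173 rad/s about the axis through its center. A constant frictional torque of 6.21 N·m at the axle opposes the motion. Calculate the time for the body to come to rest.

I = MR² = (56.5)(0.132)² = 0.9845 kg·m².
The net torque has magnitude 6.21 N·m, opposing ω.
|α| = τ/I = 6.210/0.9845 = 6.308 rad/s² (deceleration).
0 = ω₀ − |α|t ⇒ t = ω₀/|α| = 173/6.308 = 27.43 s.

t ≈ 27.4 s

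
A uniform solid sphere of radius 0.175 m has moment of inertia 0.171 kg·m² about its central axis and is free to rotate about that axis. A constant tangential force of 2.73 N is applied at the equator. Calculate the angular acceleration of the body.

τ = F R = (2.73)(0.175) = 0.4777 N·m.
From τ = Iα: α = 0.4777/0.1710 = 2.794 rad/s².

α ≈ 2.79 rad/s²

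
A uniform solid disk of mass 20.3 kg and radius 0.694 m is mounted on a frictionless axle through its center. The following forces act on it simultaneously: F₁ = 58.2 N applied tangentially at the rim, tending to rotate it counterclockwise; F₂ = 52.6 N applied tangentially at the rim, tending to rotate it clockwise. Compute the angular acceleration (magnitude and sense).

I = ½MR² = (1/2)(20.3)(0.694)² = 4.889 kg·m².
Taking counterclockwise as positive: τ₁ = +(58.2)(0.694) = +40.39 N·m; τ₂ = −(52.6)(0.694) = −36.50 N·m.
Net torque τ = 3.886 N·m.
α = τ/I = 3.886/4.889 = 0.7950 rad/s².

α ≈ 0.795 rad/s², counterclockwise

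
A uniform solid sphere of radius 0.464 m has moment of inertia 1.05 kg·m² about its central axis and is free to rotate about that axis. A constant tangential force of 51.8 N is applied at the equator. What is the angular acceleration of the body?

α ≈ 22.9 rad/s²

τ = F R = (51.8)(0.464) = 24.04 N·m.
From τ = Iα: α = 24.04/1.050 = 22.89 rad/s².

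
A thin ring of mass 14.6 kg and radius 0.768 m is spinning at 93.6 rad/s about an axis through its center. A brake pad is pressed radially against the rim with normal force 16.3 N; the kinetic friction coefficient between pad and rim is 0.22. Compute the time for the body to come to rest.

I = MR² = (14.6)(0.768)² = 8.611 kg·m².
Friction force f = μN = (0.22)(16.3) = 3.586 N at the rim; torque magnitude τ = fR = 2.754 N·m, opposing ω.
|α| = τ/I = 2.754/8.611 = 0.3198 rad/s² (deceleration).
0 = ω₀ − |α|t ⇒ t = ω₀/|α| = 93.6/0.3198 = 292.7 s.

t ≈ 293 s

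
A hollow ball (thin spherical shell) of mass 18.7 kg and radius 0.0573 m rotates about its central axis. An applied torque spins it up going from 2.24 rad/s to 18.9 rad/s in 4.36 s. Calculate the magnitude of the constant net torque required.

τ ≈ 0.156 N·m

I = (2/3)MR² = (2/3)(18.7)(0.0573)² = 0.04093 kg·m².
α = Δω/Δt = (18.9 − 2.24)/4.36 = 3.821 rad/s².
τ = Iα = (0.04093)(3.821) = 0.1564 N·m.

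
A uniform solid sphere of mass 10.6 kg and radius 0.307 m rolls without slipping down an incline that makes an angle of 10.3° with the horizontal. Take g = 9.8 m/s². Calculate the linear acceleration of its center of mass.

a ≈ 1.25 m/s²

Translation along the incline: Mg sinθ − f = Ma.
Rotation about the center: fR = Iα with I = (2/5)MR². No-slip gives a = αR, so f = (I/R²)a = (2/5)M a.
Substituting: Mg sinθ = (1 + 0.4000)Ma, so a = g sinθ/(1 + 0.4000) = (9.8) sin 10.3° / 1.400 = 1.252 m/s².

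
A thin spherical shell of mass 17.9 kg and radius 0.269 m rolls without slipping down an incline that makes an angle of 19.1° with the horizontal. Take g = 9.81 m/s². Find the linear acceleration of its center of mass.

Translation along the incline: Mg sinθ − f = Ma.
Rotation about the center: fR = Iα with I = (2/3)MR². No-slip gives a = αR, so f = (I/R²)a = (2/3)M a.
Substituting: Mg sinθ = (1 + 0.6667)Ma, so a = g sinθ/(1 + 0.6667) = (9.81) sin 19.1° / 1.667 = 1.926 m/s².

a ≈ 1.93 m/s²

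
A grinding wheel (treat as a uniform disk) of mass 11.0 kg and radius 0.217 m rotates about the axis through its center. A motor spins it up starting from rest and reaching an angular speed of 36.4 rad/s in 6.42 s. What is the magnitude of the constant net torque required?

τ ≈ 1.47 N·m

I = ½MR² = (1/2)(11.0)(0.217)² = 0.2590 kg·m².
α = Δω/Δt = (36.4 − 0)/6.42 = 5.670 rad/s².
τ = Iα = (0.2590)(5.670) = 1.468 N·m.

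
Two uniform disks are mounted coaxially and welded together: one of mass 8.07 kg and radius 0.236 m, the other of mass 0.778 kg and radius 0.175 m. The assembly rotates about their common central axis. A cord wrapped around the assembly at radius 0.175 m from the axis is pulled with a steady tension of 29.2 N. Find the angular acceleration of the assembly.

α ≈ 21.6 rad/s²

I = ½M₁R₁² + ½M₂R₂² = ½(8.07)(0.236)² + ½(0.778)(0.175)² = 0.2366 kg·m².
τ = F r = (29.2)(0.175) = 5.110 N·m.
α = τ/I = 5.110/0.2366 = 21.59 rad/s².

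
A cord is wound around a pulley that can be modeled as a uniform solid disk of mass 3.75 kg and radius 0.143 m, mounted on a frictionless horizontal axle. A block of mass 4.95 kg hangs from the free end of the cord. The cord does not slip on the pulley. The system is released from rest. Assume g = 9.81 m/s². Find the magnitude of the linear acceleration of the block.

a ≈ 7.11 m/s²

I = ½MR² = (1/2)(3.75)(0.143)² = 0.03834 kg·m².
Block: mg − T = ma. Pulley: TR = Iα. No-slip: a = αR, so T = (I/R²)a = 1.875·a.
Then mg = (m + 1.875)a, so a = (4.95)(9.81)/(4.95 + 1.875) = 7.115 m/s².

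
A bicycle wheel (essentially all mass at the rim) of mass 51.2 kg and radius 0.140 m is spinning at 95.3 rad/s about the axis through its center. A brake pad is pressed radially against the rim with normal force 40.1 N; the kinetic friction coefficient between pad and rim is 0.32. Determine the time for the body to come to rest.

I = MR² = (51.2)(0.140)² = 1.004 kg·m².
Friction force f = μN = (0.32)(40.1) = 12.83 N at the rim; torque magnitude τ = fR = 1.796 N·m, opposing ω.
|α| = τ/I = 1.796/1.004 = 1.790 rad/s² (deceleration).
0 = ω₀ − |α|t ⇒ t = ω₀/|α| = 95.3/1.790 = 53.23 s.

t ≈ 53.2 s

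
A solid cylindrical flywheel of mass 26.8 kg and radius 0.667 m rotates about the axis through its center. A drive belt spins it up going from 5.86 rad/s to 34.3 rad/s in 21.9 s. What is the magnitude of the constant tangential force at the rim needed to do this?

F ≈ 11.6 N

I = ½MR² = (1/2)(26.8)(0.667)² = 5.962 kg·m².
α = Δω/Δt = (34.3 − 5.86)/21.9 = 1.299 rad/s².
The required torque is τ = Iα = (5.962)(1.299) = 7.742 N·m.
A tangential force at the rim gives τ = FR, so F = τ/R = 7.742/0.667 = 11.61 N.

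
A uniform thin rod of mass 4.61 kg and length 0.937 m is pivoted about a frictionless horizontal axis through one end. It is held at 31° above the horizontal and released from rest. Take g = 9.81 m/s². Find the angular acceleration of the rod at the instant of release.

About the pivot, I = (1/3)ML² = (1/3)(4.61)(0.937)² = 1.349 kg·m².
The weight acts at the center, a distance L/2 = 0.4685 m from the pivot; τ = Mg(L/2) cos 31° = 18.16 N·m.
α = τ/I = 18.16/1.349 = 13.46 rad/s².

α ≈ 13.5 rad/s²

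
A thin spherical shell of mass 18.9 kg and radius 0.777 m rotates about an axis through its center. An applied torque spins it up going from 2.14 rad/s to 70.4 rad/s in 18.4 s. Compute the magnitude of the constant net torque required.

τ ≈ 28.2 N·m

I = (2/3)MR² = (2/3)(18.9)(0.777)² = 7.607 kg·m².
α = Δω/Δt = (70.4 − 2.14)/18.4 = 3.710 rad/s².
τ = Iα = (7.607)(3.710) = 28.22 N·m.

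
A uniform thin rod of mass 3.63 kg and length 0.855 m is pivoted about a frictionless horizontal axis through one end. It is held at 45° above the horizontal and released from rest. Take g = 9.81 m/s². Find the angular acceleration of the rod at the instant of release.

About the pivot, I = (1/3)ML² = (1/3)(3.63)(0.855)² = 0.8845 kg·m².
The weight acts at the center, a distance L/2 = 0.4275 m from the pivot; τ = Mg(L/2) cos 45° = 10.76 N·m.
α = τ/I = 10.76/0.8845 = 12.17 rad/s².

α ≈ 12.2 rad/s²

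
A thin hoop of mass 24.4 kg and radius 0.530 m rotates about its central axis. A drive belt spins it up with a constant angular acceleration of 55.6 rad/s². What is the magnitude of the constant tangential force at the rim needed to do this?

F ≈ 719 N

I = MR² = (24.4)(0.530)² = 6.854 kg·m².
The required torque is τ = Iα = (6.854)(55.60) = 381.1 N·m.
A tangential force at the rim gives τ = FR, so F = τ/R = 381.1/0.530 = 719.0 N.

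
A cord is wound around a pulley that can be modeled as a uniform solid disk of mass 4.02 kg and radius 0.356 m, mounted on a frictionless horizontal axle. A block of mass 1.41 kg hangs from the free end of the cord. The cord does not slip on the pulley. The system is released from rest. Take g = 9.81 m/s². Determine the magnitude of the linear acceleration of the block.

a ≈ 4.04 m/s²

I = ½MR² = (1/2)(4.02)(0.356)² = 0.2547 kg·m².
Block: mg − T = ma. Pulley: TR = Iα. No-slip: a = αR, so T = (I/R²)a = 2.010·a.
Then mg = (m + 2.010)a, so a = (1.41)(9.81)/(1.41 + 2.010) = 4.044 m/s².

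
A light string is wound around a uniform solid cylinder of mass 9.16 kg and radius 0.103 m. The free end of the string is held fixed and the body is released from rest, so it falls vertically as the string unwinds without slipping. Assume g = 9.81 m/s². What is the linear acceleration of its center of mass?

a ≈ 6.54 m/s²

Translation: Mg − T = Ma. Rotation about the center: TR = Iα with I = ½MR².
With a = αR: T = (I/R²)a = (1/2)M a, so Mg = (1 + 0.5000)Ma.
a = g/(1 + 0.5000) = 9.81/1.500 = 6.540 m/s².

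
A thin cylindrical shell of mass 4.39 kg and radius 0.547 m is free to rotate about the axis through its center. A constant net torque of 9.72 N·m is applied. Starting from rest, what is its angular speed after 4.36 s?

I = MR² = (4.39)(0.547)² = 1.314 kg·m².
α = τ/I = 9.72/1.314 = 7.400 rad/s².
ω = ω₀ + αt = 0 + (7.400)(4.36) = 32.26 rad/s.

ω ≈ 32.3 rad/s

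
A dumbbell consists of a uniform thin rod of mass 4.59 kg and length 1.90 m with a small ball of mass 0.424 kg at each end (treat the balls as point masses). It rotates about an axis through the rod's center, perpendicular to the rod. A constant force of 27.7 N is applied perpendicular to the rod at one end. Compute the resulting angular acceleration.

α ≈ 12.3 rad/s²

I_rod = (1/12)ML² = (1/12)(4.59)(1.90)² = 1.381 kg·m².
I_balls = 2·m·(L/2)² = 2(0.424)(0.9500)² = 0.7653 kg·m².
Total I = 2.146 kg·m².
τ = F·(L/2) = (27.7)(0.950) = 26.31 N·m.
α = τ/I = 26.31/2.146 = 12.26 rad/s².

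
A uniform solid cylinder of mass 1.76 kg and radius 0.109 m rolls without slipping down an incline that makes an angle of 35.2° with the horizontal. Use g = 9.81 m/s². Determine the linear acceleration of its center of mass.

a ≈ 3.77 m/s²

Translation along the incline: Mg sinθ − f = Ma.
Rotation about the center: fR = Iα with I = ½MR². No-slip gives a = αR, so f = (I/R²)a = (1/2)M a.
Substituting: Mg sinθ = (1 + 0.5000)Ma, so a = g sinθ/(1 + 0.5000) = (9.81) sin 35.2° / 1.500 = 3.770 m/s².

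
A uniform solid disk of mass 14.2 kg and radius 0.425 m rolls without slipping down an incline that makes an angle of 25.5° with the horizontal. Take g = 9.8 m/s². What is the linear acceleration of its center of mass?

Translation along the incline: Mg sinθ − f = Ma.
Rotation about the center: fR = Iα with I = ½MR². No-slip gives a = αR, so f = (I/R²)a = (1/2)M a.
Substituting: Mg sinθ = (1 + 0.5000)Ma, so a = g sinθ/(1 + 0.5000) = (9.8) sin 25.5° / 1.500 = 2.813 m/s².

a ≈ 2.81 m/s²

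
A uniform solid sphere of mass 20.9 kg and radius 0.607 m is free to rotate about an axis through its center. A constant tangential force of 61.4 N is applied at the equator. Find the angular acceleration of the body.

I = (2/5)MR² = (2/5)(20.9)(0.607)² = 3.080 kg·m².
τ = F R = (61.4)(0.607) = 37.27 N·m.
Newton's second law for rotation, τ = Iα, gives α = τ/I = 37.27/3.080 = 12.10 rad/s².

α ≈ 12.1 rad/s²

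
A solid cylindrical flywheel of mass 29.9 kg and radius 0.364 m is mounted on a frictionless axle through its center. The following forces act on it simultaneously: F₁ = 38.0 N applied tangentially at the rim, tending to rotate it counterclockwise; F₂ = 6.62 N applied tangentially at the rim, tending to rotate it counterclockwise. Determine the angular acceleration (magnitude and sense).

α ≈ 8.20 rad/s², counterclockwise

I = ½MR² = (1/2)(29.9)(0.364)² = 1.981 kg·m².
Taking counterclockwise as positive: τ₁ = +(38.0)(0.364) = +13.83 N·m; τ₂ = +(6.62)(0.364) = +2.410 N·m.
Net torque τ = 16.24 N·m.
α = τ/I = 16.24/1.981 = 8.199 rad/s².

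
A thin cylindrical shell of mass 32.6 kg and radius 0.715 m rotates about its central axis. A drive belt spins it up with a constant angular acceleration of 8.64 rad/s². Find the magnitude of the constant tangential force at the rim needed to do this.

I = MR² = (32.6)(0.715)² = 16.67 kg·m².
The required torque is τ = Iα = (16.67)(8.640) = 144.0 N·m.
A tangential force at the rim gives τ = FR, so F = τ/R = 144.0/0.715 = 201.4 N.

F ≈ 201 N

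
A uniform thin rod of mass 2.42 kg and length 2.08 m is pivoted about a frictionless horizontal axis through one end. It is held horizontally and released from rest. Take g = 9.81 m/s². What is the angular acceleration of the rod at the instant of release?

α ≈ 7.07 rad/s²

About the pivot, I = (1/3)ML² = (1/3)(2.42)(2.08)² = 3.490 kg·m².
The weight acts at the center, a distance L/2 = 1.040 m from the pivot; τ = Mg(L/2) = 24.69 N·m.
α = τ/I = 24.69/3.490 = 7.075 rad/s².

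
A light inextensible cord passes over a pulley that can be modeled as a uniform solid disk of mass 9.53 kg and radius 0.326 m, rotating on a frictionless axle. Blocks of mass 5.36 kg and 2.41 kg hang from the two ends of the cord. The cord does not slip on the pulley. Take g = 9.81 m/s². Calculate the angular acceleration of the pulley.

α ≈ 7.08 rad/s²

I = ½MR² = (1/2)(9.53)(0.326)² = 0.5064 kg·m².
Heavier block: m₁g − T₁ = m₁a. Lighter block: T₂ − m₂g = m₂a.
Pulley: (T₁ − T₂)R = Iα = I(a/R), so T₁ − T₂ = (I/R²)a = (1/2)M_p a = 4.765·a.
Adding the three: (m₁ − m₂)g = (m₁ + m₂ + 4.765)a, so a = (5.36 − 2.41)(9.81)/(5.36 + 2.41 + 4.765) = 2.309 m/s².
α = a/R = 2.309/0.326 = 7.082 rad/s².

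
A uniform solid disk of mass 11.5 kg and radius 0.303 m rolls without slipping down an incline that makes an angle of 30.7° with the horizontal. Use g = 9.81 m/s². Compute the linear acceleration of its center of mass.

a ≈ 3.34 m/s²

Translation along the incline: Mg sinθ − f = Ma.
Rotation about the center: fR = Iα with I = ½MR². No-slip gives a = αR, so f = (I/R²)a = (1/2)M a.
Substituting: Mg sinθ = (1 + 0.5000)Ma, so a = g sinθ/(1 + 0.5000) = (9.81) sin 30.7° / 1.500 = 3.339 m/s².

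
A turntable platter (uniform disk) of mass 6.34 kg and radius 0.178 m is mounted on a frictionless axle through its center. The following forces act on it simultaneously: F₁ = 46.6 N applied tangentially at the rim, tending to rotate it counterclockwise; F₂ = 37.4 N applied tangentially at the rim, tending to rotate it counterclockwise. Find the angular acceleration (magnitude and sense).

I = ½MR² = (1/2)(6.34)(0.178)² = 0.1004 kg·m².
Taking counterclockwise as positive: τ₁ = +(46.6)(0.178) = +8.295 N·m; τ₂ = +(37.4)(0.178) = +6.657 N·m.
Net torque τ = 14.95 N·m.
α = τ/I = 14.95/0.1004 = 148.9 rad/s².

α ≈ 149 rad/s², counterclockwise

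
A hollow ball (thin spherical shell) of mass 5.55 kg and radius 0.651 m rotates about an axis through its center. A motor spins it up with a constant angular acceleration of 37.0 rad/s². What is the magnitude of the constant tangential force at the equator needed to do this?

F ≈ 89.1 N

I = (2/3)MR² = (2/3)(5.55)(0.651)² = 1.568 kg·m².
The required torque is τ = Iα = (1.568)(37.00) = 58.02 N·m.
A tangential force at the equator gives τ = FR, so F = τ/R = 58.02/0.651 = 89.12 N.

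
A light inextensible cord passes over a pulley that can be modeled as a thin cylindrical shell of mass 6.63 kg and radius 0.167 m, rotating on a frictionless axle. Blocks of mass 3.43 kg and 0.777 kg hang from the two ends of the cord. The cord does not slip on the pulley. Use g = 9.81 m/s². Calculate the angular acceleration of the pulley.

α ≈ 14.4 rad/s²

I = MR² = (6.63)(0.167)² = 0.1849 kg·m².
Heavier block: m₁g − T₁ = m₁a. Lighter block: T₂ − m₂g = m₂a.
Pulley: (T₁ − T₂)R = Iα = I(a/R), so T₁ − T₂ = (I/R²)a = 1·M_p a = 6.630·a.
Adding the three: (m₁ − m₂)g = (m₁ + m₂ + 6.630)a, so a = (3.43 − 0.777)(9.81)/(3.43 + 0.777 + 6.630) = 2.402 m/s².
α = a/R = 2.402/0.167 = 14.38 rad/s².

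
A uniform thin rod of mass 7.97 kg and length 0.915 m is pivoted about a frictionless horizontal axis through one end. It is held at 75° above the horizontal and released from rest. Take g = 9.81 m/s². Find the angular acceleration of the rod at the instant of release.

About the pivot, I = (1/3)ML² = (1/3)(7.97)(0.915)² = 2.224 kg·m².
The weight acts at the center, a distance L/2 = 0.4575 m from the pivot; τ = Mg(L/2) cos 75° = 9.258 N·m.
α = τ/I = 9.258/2.224 = 4.162 rad/s².

α ≈ 4.16 rad/s²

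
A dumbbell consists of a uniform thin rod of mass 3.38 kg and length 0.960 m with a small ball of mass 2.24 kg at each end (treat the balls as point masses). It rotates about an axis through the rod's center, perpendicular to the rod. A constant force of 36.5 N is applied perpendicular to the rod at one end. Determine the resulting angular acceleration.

α ≈ 13.6 rad/s²

I_rod = (1/12)ML² = (1/12)(3.38)(0.960)² = 0.2596 kg·m².
I_balls = 2·m·(L/2)² = 2(2.24)(0.4800)² = 1.032 kg·m².
Total I = 1.292 kg·m².
τ = F·(L/2) = (36.5)(0.480) = 17.52 N·m.
α = τ/I = 17.52/1.292 = 13.56 rad/s².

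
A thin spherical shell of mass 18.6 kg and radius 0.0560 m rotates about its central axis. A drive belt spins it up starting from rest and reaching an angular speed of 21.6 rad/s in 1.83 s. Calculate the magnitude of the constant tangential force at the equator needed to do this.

F ≈ 8.20 N

I = (2/3)MR² = (2/3)(18.6)(0.0560)² = 0.03889 kg·m².
α = Δω/Δt = (21.6 − 0)/1.83 = 11.80 rad/s².
The required torque is τ = Iα = (0.03889)(11.80) = 0.4590 N·m.
A tangential force at the equator gives τ = FR, so F = τ/R = 0.4590/0.0560 = 8.196 N.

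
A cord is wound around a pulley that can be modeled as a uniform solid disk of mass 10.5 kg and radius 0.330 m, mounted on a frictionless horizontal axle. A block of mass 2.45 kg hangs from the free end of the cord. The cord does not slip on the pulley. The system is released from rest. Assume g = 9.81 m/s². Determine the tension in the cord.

I = ½MR² = (1/2)(10.5)(0.330)² = 0.5717 kg·m².
Block: mg − T = ma. Pulley: TR = Iα. No-slip: a = αR, so T = (I/R²)a = 5.250·a.
Then mg = (m + 5.250)a, so a = (2.45)(9.81)/(2.45 + 5.250) = 3.121 m/s².
T = 5.250·a = 16.39 N.

T ≈ 16.4 N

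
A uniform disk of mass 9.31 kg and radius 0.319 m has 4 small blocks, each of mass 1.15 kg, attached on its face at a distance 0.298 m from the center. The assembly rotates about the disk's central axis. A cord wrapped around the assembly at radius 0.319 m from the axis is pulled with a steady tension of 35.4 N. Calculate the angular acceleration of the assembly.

α ≈ 12.8 rad/s²

I_disk = ½MR² = ½(9.31)(0.319)² = 0.4737 kg·m².
I_blocks = 4·m·r² = 4(1.15)(0.298)² = 0.4085 kg·m².
Total I = 0.8822 kg·m².
τ = F r = (35.4)(0.319) = 11.29 N·m.
α = τ/I = 11.29/0.8822 = 12.80 rad/s².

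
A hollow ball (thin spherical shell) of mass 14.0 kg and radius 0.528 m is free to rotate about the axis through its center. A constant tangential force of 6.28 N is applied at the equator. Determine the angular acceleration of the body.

I = (2/3)MR² = (2/3)(14.0)(0.528)² = 2.602 kg·m².
τ = F R = (6.28)(0.528) = 3.316 N·m.
From τ = Iα: α = 3.316/2.602 = 1.274 rad/s².

α ≈ 1.27 rad/s²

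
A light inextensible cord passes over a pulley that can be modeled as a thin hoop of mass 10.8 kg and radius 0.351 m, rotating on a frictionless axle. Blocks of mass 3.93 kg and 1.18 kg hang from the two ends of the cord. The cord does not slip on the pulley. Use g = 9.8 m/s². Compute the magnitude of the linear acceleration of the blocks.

I = MR² = (10.8)(0.351)² = 1.331 kg·m².
Heavier block: m₁g − T₁ = m₁a. Lighter block: T₂ − m₂g = m₂a.
Pulley: (T₁ − T₂)R = Iα = I(a/R), so T₁ − T₂ = (I/R²)a = 1·M_p a = 10.80·a.
Adding the three: (m₁ − m₂)g = (m₁ + m₂ + 10.80)a, so a = (3.93 − 1.18)(9.8)/(3.93 + 1.18 + 10.80) = 1.694 m/s².

a ≈ 1.69 m/s²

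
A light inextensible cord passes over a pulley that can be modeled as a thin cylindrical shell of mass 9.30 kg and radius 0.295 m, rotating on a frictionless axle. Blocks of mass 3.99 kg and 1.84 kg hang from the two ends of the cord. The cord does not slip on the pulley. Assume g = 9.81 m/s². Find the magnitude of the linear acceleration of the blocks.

a ≈ 1.39 m/s²

I = MR² = (9.30)(0.295)² = 0.8093 kg·m².
Heavier block: m₁g − T₁ = m₁a. Lighter block: T₂ − m₂g = m₂a.
Pulley: (T₁ − T₂)R = Iα = I(a/R), so T₁ − T₂ = (I/R²)a = 1·M_p a = 9.300·a.
Adding the three: (m₁ − m₂)g = (m₁ + m₂ + 9.300)a, so a = (3.99 − 1.84)(9.81)/(3.99 + 1.84 + 9.300) = 1.394 m/s².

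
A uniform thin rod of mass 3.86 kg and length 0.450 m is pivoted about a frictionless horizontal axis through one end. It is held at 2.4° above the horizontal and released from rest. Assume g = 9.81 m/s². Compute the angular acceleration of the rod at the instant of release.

α ≈ 32.7 rad/s²

About the pivot, I = (1/3)ML² = (1/3)(3.86)(0.450)² = 0.2606 kg·m².
The weight acts at the center, a distance L/2 = 0.2250 m from the pivot; τ = Mg(L/2) cos 2.4° = 8.513 N·m.
α = τ/I = 8.513/0.2606 = 32.67 rad/s².
(Equivalently α = (3g/(2L)) cos 2.4° = 32.67 rad/s².)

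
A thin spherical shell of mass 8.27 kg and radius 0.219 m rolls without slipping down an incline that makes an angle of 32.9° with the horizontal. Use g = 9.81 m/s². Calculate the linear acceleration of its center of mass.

Translation along the incline: Mg sinθ − f = Ma.
Rotation about the center: fR = Iα with I = (2/3)MR². No-slip gives a = αR, so f = (I/R²)a = (2/3)M a.
Substituting: Mg sinθ = (1 + 0.6667)Ma, so a = g sinθ/(1 + 0.6667) = (9.81) sin 32.9° / 1.667 = 3.197 m/s².

a ≈ 3.20 m/s²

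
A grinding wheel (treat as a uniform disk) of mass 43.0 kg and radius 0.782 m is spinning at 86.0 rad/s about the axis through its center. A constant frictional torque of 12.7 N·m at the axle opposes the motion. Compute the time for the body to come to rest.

I = ½MR² = (1/2)(43.0)(0.782)² = 13.15 kg·m².
The net torque has magnitude 12.7 N·m, opposing ω.
|α| = τ/I = 12.70/13.15 = 0.9659 rad/s² (deceleration).
0 = ω₀ − |α|t ⇒ t = ω₀/|α| = 86.0/0.9659 = 89.03 s.

t ≈ 89.0 s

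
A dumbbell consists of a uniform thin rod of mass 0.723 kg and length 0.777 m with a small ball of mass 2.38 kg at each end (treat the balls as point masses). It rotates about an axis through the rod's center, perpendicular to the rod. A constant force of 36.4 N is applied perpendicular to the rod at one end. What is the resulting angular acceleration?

α ≈ 18.7 rad/s²

I_rod = (1/12)ML² = (1/12)(0.723)(0.777)² = 0.03637 kg·m².
I_balls = 2·m·(L/2)² = 2(2.38)(0.3885)² = 0.7184 kg·m².
Total I = 0.7548 kg·m².
τ = F·(L/2) = (36.4)(0.389) = 14.14 N·m.
α = τ/I = 14.14/0.7548 = 18.73 rad/s².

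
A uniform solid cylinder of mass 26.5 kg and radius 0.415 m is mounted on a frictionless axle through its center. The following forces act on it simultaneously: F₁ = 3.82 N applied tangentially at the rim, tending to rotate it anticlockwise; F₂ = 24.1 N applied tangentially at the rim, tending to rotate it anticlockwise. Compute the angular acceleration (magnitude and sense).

α ≈ 5.08 rad/s², anticlockwise

I = ½MR² = (1/2)(26.5)(0.415)² = 2.282 kg·m².
Taking anticlockwise as positive: τ₁ = +(3.82)(0.415) = +1.585 N·m; τ₂ = +(24.1)(0.415) = +10.00 N·m.
Net torque τ = 11.59 N·m.
α = τ/I = 11.59/2.282 = 5.078 rad/s².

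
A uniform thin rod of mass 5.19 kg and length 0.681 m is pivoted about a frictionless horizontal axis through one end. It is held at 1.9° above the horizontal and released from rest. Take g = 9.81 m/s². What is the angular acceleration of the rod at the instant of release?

α ≈ 21.6 rad/s²

About the pivot, I = (1/3)ML² = (1/3)(5.19)(0.681)² = 0.8023 kg·m².
The weight acts at the center, a distance L/2 = 0.3405 m from the pivot; τ = Mg(L/2) cos 1.9° = 17.33 N·m.
α = τ/I = 17.33/0.8023 = 21.60 rad/s².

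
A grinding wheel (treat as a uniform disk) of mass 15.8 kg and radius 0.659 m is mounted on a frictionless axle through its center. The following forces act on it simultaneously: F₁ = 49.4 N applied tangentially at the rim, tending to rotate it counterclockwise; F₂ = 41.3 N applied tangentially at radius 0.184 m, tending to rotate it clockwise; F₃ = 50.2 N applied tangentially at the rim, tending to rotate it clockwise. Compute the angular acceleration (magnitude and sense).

I = ½MR² = (1/2)(15.8)(0.659)² = 3.431 kg·m².
Taking counterclockwise as positive: τ₁ = +(49.4)(0.659) = +32.55 N·m; τ₂ = −(41.3)(0.184) = −7.599 N·m; τ₃ = −(50.2)(0.659) = −33.08 N·m.
Net torque τ = -8.126 N·m.
α = τ/I = -8.126/3.431 = -2.369 rad/s².

α ≈ 2.37 rad/s², clockwise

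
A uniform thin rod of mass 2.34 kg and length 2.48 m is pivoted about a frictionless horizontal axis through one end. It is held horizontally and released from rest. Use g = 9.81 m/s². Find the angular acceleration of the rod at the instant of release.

α ≈ 5.93 rad/s²

About the pivot, I = (1/3)ML² = (1/3)(2.34)(2.48)² = 4.797 kg·m².
The weight acts at the center, a distance L/2 = 1.240 m from the pivot; τ = Mg(L/2) = 28.46 N·m.
α = τ/I = 28.46/4.797 = 5.933 rad/s².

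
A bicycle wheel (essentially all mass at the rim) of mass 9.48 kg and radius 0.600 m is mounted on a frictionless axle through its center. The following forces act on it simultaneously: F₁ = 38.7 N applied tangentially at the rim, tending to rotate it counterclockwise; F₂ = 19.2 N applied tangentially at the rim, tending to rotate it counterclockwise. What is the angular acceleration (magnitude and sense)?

I = MR² = (9.48)(0.600)² = 3.413 kg·m².
Taking counterclockwise as positive: τ₁ = +(38.7)(0.600) = +23.22 N·m; τ₂ = +(19.2)(0.600) = +11.52 N·m.
Net torque τ = 34.74 N·m.
α = τ/I = 34.74/3.413 = 10.18 rad/s².

α ≈ 10.2 rad/s², counterclockwise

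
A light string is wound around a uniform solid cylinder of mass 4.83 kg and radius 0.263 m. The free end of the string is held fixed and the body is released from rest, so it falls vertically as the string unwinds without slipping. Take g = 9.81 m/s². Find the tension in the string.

T ≈ 15.8 N

Translation: Mg − T = Ma. Rotation about the center: TR = Iα with I = ½MR².
With a = αR: T = (I/R²)a = (1/2)M a, so Mg = (1 + 0.5000)Ma.
a = g/(1 + 0.5000) = 9.81/1.500 = 6.540 m/s².
T = 0.5000·M·a = (0.5000)(4.83)(6.540) = 15.79 N.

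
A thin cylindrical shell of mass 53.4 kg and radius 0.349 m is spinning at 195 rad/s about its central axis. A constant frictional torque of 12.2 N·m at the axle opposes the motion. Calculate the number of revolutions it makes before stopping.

I = MR² = (53.4)(0.349)² = 6.504 kg·m².
The net torque has magnitude 12.2 N·m, opposing ω.
|α| = τ/I = 12.20/6.504 = 1.876 rad/s² (deceleration).
ω² = ω₀² − 2|α|θ with ω = 0 ⇒ θ = ω₀²/(2|α|) = 10140 rad = 1613 rev.

≈ 1610 revolutions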